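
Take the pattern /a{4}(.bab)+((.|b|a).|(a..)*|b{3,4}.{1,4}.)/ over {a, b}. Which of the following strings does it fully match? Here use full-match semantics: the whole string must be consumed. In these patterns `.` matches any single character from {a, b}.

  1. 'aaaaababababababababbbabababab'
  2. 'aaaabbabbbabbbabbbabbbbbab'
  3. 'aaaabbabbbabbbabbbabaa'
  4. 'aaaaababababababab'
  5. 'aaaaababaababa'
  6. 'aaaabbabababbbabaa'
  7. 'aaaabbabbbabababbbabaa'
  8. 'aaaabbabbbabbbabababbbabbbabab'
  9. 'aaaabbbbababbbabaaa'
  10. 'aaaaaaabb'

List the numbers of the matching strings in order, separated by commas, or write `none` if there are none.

1, 2, 3, 4, 5, 6, 7, 8

1 → match
2 → match
3 → match
4 → match
5 → match
6 → match
7 → match
8 → match
9 → no match
10 → no match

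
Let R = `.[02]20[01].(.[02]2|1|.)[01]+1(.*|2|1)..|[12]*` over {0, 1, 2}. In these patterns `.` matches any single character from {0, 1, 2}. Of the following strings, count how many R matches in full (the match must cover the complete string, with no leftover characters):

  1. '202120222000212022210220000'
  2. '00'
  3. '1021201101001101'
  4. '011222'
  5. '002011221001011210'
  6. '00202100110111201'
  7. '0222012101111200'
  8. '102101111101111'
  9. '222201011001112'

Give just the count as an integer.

0

1 → no match
2. '00' → no match
3 → no match
4. '011222' → no match
5 → no match
6 → no match
7 → no match
8 → no match
9 → no match
Total matched: 0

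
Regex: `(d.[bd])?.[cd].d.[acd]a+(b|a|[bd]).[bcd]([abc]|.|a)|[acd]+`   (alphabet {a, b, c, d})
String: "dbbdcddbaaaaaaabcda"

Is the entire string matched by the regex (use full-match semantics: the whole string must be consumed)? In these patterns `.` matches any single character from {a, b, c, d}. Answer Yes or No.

Yes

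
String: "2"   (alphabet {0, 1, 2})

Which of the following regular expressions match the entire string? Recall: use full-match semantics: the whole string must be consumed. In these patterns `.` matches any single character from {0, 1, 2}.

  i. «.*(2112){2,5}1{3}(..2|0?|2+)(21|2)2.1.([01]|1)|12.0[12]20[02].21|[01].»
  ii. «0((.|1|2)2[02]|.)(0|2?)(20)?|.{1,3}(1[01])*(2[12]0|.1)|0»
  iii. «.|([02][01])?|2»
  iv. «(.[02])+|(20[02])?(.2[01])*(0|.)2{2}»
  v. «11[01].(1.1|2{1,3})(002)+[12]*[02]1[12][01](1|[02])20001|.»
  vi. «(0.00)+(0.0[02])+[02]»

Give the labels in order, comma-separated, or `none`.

iii, v

i → no match
ii → no match
iii → match
iv → no match
v → match
vi → no match — must start with "0"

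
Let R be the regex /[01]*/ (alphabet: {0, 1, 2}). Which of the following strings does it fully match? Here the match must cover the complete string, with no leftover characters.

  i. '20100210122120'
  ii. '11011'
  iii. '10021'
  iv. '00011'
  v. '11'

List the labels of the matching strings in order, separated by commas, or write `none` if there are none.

i → no match
ii → match
iii → no match
iv → match
v → match

ii, iv, v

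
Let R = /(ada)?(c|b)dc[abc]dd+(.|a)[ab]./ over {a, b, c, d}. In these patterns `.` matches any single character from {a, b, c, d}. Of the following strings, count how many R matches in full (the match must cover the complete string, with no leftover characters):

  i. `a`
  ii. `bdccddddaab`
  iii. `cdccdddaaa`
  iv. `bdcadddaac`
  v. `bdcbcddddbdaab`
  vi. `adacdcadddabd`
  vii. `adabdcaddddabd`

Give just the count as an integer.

5

i → no match
ii → match
iii → match
iv → match
v → no match
vi → match
vii → match
Total matched: 5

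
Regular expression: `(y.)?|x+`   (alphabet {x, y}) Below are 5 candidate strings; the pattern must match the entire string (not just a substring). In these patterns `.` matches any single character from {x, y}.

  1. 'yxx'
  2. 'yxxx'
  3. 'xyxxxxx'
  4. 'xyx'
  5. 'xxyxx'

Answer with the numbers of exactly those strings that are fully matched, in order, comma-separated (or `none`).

none

1 → no match
2 → no match
3 → no match
4 → no match
5 → no match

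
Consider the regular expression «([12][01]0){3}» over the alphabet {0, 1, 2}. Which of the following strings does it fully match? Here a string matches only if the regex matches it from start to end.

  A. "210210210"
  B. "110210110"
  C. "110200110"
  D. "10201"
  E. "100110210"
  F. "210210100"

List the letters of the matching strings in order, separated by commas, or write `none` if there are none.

A. "210210210" → match
B. "110210110" → match
C. "110200110" → match
D. "10201" → no match — must end with "0"
E. "100110210" → match
F. "210210100" → match

A, B, C, E, F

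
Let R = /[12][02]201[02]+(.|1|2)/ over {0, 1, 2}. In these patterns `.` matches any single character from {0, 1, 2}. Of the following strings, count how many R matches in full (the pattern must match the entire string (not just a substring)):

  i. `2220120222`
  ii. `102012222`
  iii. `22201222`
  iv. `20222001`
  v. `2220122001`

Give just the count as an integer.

4

i → match
ii → match
iii → match
iv → no match
v → match
Total matched: 4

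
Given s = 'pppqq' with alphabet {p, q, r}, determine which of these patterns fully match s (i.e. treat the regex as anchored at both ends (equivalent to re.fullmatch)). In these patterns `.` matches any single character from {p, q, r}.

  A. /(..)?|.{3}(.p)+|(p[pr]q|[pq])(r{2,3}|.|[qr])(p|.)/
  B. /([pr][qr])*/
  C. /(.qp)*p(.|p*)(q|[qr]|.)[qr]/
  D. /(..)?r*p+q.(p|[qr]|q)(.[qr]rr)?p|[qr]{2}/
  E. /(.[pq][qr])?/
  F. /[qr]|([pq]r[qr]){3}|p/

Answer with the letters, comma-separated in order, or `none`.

C

A → no match
B → no match
C → match
D → no match
E → no match
F → no match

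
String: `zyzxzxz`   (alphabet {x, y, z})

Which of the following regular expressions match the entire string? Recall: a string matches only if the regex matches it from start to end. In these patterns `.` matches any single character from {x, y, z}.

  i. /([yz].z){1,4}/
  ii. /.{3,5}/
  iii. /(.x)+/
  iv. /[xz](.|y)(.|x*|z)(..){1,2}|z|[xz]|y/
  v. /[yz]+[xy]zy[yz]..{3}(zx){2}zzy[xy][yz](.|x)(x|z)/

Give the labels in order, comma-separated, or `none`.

iv

i → no match
ii → no match
iii → no match — must end with `x`
iv → match
v → no match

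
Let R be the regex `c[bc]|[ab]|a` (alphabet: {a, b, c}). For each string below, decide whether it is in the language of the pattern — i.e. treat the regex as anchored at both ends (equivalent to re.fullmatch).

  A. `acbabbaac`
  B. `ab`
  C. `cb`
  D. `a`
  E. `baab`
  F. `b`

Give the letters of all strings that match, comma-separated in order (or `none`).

A → no match
B → no match
C → match
D → match
E → no match
F → match

C, D, F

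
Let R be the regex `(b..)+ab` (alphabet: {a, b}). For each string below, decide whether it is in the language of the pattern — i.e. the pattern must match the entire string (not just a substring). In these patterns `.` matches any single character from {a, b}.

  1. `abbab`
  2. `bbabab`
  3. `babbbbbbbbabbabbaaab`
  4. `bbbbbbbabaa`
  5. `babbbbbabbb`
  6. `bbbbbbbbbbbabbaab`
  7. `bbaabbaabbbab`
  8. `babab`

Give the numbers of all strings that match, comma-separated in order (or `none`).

1. `abbab` → no match — must start with `b`
2. `bbabab` → no match
3 → match
4. `bbbbbbbabaa` → no match — must end with `ab`
5. `babbbbbabbb` → no match — must end with `ab`
6 → match
7 → no match
8. `babab` → match

3, 6, 8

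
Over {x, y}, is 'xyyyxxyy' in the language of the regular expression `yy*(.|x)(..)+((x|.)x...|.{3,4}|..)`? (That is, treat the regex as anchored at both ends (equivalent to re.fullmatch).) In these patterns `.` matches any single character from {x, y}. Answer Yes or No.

Every match must start with 'y', but 'xyyyxxyy' does not.

No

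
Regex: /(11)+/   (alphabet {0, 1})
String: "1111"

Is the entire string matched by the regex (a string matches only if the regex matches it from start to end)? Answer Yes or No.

Yes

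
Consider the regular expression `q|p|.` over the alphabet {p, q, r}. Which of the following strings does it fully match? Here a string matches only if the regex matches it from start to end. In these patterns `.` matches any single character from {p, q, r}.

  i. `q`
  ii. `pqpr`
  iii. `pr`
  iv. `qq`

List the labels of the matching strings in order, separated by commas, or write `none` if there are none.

i. `q` → match
ii. `pqpr` → no match
iii. `pr` → no match
iv. `qq` → no match

i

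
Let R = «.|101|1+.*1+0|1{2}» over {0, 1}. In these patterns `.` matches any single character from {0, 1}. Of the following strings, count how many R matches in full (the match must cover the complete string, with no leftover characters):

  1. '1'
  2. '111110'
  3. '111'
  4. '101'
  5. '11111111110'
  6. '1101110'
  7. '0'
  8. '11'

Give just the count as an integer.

7

1 → match
2 → match
3 → no match
4 → match
5 → match
6 → match
7 → match
8 → match
Total matched: 7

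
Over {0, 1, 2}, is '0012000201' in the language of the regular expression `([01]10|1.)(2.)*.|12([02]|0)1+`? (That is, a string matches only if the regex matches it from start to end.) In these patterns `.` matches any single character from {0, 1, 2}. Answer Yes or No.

No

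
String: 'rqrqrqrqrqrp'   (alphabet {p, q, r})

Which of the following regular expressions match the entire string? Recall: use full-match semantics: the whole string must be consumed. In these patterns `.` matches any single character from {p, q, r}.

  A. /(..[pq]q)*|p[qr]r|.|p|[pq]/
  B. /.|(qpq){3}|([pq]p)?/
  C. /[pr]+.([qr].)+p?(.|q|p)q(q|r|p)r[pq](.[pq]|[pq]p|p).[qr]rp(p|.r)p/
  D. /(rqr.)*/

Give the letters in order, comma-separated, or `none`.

D

A → no match
B → no match
C → no match
D → match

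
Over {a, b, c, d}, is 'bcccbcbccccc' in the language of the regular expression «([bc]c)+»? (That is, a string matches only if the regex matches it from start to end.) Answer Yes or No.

Yes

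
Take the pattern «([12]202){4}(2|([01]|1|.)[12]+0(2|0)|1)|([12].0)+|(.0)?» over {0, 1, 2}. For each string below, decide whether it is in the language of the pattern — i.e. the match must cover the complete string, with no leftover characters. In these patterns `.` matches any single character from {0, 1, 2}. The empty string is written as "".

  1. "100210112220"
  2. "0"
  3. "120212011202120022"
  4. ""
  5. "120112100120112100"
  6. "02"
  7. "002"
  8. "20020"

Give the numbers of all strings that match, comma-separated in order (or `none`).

4

1. "100210112220" → no match
2. "0" → no match
3 → no match
4. "" → match
5 → no match
6. "02" → no match
7. "002" → no match
8. "20020" → no match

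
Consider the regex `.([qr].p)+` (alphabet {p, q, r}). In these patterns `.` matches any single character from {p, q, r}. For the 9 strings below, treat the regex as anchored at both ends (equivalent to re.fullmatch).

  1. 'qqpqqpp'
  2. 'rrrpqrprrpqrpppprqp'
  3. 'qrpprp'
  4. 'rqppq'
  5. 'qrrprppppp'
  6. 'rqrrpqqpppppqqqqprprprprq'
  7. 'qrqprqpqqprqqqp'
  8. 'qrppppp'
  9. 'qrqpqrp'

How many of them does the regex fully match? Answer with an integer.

1. 'qqpqqpp' → no match
2 → no match
3. 'qrpprp' → no match
4. 'rqppq' → no match — must end with 'p'
5. 'qrrprppppp' → no match
6 → no match — must end with 'p'
7 → no match
8. 'qrppppp' → no match
9. 'qrqpqrp' → match
Total matched: 1

1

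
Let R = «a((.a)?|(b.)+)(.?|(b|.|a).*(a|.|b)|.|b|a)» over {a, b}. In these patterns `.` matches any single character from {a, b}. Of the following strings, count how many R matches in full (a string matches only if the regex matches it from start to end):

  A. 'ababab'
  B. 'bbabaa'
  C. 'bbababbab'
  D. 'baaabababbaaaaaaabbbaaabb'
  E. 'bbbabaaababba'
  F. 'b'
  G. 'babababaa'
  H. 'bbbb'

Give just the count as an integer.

A. 'ababab' → match
B. 'bbabaa' → no match — must start with 'a'
C. 'bbababbab' → no match — must start with 'a'
D → no match — must start with 'a'
E → no match — must start with 'a'
F. 'b' → no match — must start with 'a'
G. 'babababaa' → no match — must start with 'a'
H. 'bbbb' → no match — must start with 'a'
Total matched: 1

1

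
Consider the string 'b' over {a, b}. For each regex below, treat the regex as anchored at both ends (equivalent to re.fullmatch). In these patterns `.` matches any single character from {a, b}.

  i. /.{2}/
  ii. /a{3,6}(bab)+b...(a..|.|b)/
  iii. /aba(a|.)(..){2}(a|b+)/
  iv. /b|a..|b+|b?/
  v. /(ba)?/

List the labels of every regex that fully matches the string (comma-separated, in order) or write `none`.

iv

i → no match
ii → no match — must start with 'a'
iii → no match — must start with 'aba'
iv → match
v → no match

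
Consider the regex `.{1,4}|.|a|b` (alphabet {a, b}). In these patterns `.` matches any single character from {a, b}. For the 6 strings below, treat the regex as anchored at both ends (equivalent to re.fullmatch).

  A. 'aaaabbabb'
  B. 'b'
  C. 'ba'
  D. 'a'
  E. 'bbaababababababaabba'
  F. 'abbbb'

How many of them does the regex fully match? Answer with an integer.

A → no match
B → match
C → match
D → match
E → no match
F → no match
Total matched: 3

3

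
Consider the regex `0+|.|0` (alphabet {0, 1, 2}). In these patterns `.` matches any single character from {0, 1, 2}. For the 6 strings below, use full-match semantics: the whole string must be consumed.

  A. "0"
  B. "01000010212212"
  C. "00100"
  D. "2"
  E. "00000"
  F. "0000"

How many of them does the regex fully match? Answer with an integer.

4

A → match
B → no match
C → no match
D → match
E → match
F → match
Total matched: 4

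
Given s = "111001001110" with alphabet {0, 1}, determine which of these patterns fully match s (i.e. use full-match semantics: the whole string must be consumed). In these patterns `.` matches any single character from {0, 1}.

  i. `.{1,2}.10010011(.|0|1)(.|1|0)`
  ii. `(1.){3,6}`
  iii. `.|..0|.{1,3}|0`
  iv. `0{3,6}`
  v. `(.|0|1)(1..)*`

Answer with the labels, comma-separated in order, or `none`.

i → match
ii → no match
iii → no match
iv → no match — must start with "0"
v → no match

i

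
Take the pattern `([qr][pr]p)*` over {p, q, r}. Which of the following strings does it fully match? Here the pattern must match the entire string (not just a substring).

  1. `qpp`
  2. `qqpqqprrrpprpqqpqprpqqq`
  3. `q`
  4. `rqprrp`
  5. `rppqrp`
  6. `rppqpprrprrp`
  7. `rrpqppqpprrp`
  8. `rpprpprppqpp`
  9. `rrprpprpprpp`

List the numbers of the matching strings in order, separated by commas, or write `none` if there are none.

1, 5, 6, 7, 8, 9

1 → match
2 → no match
3 → no match
4 → no match
5 → match
6 → match
7 → match
8 → match
9 → match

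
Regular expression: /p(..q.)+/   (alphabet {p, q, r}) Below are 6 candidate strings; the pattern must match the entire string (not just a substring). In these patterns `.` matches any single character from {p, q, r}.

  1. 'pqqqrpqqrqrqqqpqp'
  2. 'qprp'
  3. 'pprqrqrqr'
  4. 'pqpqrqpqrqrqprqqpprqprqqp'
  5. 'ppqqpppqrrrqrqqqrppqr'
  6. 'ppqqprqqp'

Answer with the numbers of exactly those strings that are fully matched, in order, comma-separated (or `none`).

1 → match
2. 'qprp' → no match — must start with 'p'
3. 'pprqrqrqr' → match
4 → match
5 → match
6. 'ppqqprqqp' → match

1, 3, 4, 5, 6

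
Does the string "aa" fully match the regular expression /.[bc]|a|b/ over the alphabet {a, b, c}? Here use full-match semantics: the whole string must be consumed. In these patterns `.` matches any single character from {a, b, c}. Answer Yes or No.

No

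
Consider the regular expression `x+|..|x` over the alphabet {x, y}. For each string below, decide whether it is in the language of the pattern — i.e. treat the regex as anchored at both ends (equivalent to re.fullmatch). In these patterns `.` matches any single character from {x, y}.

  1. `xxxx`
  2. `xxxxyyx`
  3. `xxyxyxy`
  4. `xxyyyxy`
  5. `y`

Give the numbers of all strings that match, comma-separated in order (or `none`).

1 → match
2 → no match
3 → no match
4 → no match
5 → no match

1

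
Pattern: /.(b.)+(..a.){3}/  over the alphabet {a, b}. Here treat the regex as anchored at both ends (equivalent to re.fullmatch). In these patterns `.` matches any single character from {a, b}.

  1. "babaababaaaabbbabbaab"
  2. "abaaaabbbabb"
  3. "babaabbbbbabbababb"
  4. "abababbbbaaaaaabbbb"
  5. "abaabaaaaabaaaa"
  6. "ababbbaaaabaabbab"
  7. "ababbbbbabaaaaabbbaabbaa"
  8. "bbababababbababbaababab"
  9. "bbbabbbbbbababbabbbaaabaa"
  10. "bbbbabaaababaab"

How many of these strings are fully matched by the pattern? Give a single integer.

3

1 → no match
2 → no match
3 → no match
4 → no match
5 → match
6 → match
7 → no match
8 → match
9 → no match
10 → no match
Total matched: 3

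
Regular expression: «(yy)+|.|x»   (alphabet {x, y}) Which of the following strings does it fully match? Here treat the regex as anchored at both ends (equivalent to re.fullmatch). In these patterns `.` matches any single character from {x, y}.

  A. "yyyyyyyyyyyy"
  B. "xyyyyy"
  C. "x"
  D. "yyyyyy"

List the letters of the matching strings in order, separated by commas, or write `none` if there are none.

A → match
B → no match
C → match
D → match

A, C, D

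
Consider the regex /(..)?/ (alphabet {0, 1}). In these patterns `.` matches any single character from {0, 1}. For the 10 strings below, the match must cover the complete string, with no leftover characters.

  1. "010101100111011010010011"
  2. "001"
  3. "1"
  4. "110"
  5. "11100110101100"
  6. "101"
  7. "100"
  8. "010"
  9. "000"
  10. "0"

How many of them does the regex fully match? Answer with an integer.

1 → no match
2. "001" → no match
3. "1" → no match
4. "110" → no match
5 → no match
6. "101" → no match
7. "100" → no match
8. "010" → no match
9. "000" → no match
10. "0" → no match
Total matched: 0

0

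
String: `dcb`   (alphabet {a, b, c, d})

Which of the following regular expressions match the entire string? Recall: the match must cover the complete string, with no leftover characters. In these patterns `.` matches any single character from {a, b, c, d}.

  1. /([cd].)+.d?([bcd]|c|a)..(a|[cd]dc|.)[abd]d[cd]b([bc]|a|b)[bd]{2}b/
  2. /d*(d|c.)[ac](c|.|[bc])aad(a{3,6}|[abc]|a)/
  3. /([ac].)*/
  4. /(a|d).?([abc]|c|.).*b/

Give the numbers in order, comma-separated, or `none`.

4

1 → no match
2 → no match
3 → no match
4 → match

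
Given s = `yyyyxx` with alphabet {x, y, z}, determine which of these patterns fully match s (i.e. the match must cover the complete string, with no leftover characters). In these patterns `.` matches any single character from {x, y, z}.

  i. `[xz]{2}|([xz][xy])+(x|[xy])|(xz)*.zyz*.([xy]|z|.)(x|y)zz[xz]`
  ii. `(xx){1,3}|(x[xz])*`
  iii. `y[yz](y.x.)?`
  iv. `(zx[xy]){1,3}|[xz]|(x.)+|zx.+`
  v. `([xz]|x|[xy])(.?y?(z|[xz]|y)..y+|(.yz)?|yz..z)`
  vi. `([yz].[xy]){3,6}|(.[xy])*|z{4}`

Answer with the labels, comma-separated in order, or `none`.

iii, vi

i → no match
ii → no match
iii → match
iv → no match
v → no match
vi → match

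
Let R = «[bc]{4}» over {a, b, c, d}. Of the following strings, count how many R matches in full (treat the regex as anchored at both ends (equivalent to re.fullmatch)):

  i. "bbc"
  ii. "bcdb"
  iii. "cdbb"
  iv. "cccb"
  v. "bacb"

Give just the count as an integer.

i → no match
ii → no match
iii → no match
iv → match
v → no match
Total matched: 1

1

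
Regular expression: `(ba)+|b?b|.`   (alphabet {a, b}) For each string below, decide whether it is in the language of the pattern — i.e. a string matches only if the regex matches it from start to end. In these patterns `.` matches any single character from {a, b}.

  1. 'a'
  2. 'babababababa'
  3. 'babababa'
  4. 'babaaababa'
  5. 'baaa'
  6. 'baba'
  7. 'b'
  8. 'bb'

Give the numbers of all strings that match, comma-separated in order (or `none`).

1, 2, 3, 6, 7, 8

1 → match
2 → match
3 → match
4 → no match
5 → no match
6 → match
7 → match
8 → match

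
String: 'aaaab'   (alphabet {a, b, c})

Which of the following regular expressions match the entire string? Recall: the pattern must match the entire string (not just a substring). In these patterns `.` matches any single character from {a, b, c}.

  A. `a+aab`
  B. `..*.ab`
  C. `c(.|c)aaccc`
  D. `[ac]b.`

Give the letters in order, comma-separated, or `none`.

A, B

A → match
B → match
C → no match — must start with 'c'
D → no match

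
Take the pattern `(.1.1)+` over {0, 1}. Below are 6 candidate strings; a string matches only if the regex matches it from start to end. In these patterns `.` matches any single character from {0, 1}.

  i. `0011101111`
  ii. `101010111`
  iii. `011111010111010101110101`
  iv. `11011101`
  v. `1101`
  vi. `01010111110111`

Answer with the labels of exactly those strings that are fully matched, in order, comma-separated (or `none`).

i → no match
ii → no match
iii → match
iv → match
v → match
vi → no match

iii, iv, v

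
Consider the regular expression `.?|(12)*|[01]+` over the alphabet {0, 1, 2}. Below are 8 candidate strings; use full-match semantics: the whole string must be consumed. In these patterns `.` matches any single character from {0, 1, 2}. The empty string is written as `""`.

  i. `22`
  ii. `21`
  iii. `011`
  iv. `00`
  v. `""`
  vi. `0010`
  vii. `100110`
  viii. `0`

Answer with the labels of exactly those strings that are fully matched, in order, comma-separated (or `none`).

i. `22` → no match
ii. `21` → no match
iii. `011` → match
iv. `00` → match
v. `""` → match
vi. `0010` → match
vii. `100110` → match
viii. `0` → match

iii, iv, v, vi, vii, viii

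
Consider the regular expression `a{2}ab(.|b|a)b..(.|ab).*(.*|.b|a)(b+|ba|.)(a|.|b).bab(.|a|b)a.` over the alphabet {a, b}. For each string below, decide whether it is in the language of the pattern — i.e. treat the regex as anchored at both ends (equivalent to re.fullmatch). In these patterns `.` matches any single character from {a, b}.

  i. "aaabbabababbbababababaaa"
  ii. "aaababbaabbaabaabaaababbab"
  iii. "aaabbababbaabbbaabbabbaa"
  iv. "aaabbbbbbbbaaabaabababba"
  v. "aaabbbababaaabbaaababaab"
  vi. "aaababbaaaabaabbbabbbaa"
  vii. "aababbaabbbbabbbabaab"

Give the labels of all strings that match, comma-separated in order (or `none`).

ii, v

i → no match
ii → match
iii → no match
iv → no match
v → match
vi → no match
vii → no match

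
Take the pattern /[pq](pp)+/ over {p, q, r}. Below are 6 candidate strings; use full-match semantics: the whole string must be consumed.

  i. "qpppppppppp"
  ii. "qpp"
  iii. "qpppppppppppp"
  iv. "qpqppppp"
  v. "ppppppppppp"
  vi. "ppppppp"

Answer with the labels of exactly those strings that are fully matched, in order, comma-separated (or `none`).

i → match
ii → match
iii → match
iv → no match
v → match
vi → match

i, ii, iii, v, vi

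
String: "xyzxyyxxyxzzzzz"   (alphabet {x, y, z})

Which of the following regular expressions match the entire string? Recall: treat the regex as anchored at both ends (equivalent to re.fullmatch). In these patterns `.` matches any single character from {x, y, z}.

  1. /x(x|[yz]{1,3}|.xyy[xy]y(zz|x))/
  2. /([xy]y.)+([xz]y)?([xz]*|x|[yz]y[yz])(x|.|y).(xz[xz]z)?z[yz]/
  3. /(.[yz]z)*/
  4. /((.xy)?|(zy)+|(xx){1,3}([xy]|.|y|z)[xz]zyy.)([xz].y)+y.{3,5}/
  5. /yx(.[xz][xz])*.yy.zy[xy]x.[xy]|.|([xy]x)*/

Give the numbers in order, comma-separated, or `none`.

1 → no match
2 → match
3 → no match
4 → no match
5 → no match

2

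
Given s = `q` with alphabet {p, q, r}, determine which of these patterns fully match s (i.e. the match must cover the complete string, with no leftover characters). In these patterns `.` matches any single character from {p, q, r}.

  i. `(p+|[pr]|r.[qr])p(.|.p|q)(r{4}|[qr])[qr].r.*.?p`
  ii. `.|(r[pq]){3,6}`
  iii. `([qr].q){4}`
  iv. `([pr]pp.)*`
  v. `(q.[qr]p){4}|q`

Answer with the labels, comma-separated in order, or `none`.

i → no match — must end with `p`
ii → match
iii → no match
iv → no match
v → match

ii, v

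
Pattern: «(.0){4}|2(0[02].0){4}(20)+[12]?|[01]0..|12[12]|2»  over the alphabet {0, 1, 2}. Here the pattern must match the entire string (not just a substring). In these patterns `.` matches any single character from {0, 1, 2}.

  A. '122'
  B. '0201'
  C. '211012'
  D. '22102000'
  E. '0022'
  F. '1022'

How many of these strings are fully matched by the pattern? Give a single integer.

3

A. '122' → match
B. '0201' → no match
C. '211012' → no match
D. '22102000' → no match
E. '0022' → match
F. '1022' → match
Total matched: 3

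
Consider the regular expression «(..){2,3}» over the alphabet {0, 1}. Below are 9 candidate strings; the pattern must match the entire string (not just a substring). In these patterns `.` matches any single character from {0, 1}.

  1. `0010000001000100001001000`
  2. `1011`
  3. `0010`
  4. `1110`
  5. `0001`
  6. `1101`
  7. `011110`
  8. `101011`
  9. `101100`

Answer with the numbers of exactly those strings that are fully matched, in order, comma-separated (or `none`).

1 → no match
2 → match
3 → match
4 → match
5 → match
6 → match
7 → match
8 → match
9 → match

2, 3, 4, 5, 6, 7, 8, 9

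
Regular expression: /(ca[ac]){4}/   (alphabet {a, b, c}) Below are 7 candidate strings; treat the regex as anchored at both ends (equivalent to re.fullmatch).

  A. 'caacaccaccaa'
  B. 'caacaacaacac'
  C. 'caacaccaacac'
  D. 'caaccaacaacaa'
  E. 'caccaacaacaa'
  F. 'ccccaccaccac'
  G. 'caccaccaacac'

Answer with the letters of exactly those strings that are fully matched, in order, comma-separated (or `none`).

A, B, C, E, G

A → match
B → match
C → match
D → no match
E → match
F → no match — must start with 'ca'
G → match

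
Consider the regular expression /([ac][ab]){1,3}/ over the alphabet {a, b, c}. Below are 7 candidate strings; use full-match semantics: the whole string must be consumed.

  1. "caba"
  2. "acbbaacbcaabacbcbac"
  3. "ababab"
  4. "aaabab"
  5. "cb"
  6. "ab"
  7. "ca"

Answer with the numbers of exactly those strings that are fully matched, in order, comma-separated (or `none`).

1 → no match
2 → no match
3 → match
4 → match
5 → match
6 → match
7 → match

3, 4, 5, 6, 7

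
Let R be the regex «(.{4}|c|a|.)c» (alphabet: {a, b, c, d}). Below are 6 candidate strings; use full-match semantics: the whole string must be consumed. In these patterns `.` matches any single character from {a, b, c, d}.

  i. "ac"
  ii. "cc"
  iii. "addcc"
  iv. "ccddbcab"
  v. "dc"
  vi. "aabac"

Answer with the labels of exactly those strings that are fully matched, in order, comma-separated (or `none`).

i → match
ii → match
iii → match
iv → no match — must end with "c"
v → match
vi → match

i, ii, iii, v, vi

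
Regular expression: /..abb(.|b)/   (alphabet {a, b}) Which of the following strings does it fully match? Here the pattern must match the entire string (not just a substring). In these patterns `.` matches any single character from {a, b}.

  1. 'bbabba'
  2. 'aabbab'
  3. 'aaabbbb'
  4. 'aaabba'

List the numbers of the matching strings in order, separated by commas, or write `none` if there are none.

1, 4

1 → match
2 → no match
3 → no match
4 → match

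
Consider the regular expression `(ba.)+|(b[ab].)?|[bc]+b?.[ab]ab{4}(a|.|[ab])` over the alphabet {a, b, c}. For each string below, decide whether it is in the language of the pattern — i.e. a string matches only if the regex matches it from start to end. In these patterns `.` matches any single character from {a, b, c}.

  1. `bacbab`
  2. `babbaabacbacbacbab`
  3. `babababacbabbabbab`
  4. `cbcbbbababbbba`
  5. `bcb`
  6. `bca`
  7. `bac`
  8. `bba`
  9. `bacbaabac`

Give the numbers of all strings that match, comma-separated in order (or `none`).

1 → match
2 → match
3 → no match
4 → match
5 → no match
6 → no match
7 → match
8 → match
9 → match

1, 2, 4, 7, 8, 9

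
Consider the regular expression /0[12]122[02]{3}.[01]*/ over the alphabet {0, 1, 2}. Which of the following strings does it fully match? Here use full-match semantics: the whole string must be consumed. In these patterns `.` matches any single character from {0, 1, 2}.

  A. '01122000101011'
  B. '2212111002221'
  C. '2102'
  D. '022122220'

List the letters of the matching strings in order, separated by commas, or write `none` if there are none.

A

A → match
B → no match — must start with '0'
C. '2102' → no match — must start with '0'
D. '022122220' → no match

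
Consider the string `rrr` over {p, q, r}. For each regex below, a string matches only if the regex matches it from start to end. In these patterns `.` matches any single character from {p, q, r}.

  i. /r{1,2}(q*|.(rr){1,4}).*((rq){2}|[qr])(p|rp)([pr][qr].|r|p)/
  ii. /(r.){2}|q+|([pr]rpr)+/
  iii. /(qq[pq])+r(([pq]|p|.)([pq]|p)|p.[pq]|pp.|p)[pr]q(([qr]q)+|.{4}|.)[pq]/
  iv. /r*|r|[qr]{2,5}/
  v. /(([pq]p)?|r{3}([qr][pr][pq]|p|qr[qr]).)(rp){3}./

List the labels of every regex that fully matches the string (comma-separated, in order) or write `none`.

i → no match
ii → no match
iii → no match — must start with `qq`
iv → match
v → no match

iv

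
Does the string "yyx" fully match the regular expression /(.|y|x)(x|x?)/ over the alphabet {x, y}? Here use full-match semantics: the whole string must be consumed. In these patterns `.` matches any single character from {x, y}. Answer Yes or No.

No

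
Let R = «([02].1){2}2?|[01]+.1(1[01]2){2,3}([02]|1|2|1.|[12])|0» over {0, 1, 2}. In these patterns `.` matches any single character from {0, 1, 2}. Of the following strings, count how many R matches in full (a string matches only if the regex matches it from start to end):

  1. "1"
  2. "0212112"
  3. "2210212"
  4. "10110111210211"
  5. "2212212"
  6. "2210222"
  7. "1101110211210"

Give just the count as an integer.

1 → no match
2 → match
3 → match
4 → match
5 → match
6 → no match
7 → match
Total matched: 5

5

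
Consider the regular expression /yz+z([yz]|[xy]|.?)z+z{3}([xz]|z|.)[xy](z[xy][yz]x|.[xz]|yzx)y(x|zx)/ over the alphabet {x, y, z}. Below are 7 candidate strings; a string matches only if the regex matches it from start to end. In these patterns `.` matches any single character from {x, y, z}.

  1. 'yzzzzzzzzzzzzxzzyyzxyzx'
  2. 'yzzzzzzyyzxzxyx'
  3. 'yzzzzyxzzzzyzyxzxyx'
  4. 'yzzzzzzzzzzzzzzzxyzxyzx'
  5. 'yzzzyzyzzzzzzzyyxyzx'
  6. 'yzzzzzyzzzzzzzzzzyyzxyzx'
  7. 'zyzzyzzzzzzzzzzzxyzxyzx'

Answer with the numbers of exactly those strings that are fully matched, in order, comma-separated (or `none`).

2, 4, 6

1 → no match
2 → match
3 → no match
4 → match
5 → no match
6 → match
7 → no match — must start with 'yz'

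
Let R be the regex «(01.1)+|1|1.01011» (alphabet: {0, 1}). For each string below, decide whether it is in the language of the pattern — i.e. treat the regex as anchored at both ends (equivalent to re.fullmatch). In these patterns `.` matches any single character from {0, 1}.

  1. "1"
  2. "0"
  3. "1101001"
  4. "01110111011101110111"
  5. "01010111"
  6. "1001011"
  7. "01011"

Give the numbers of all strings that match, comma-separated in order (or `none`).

1, 4, 5, 6

1. "1" → match
2. "0" → no match
3. "1101001" → no match
4 → match
5. "01010111" → match
6. "1001011" → match
7. "01011" → no match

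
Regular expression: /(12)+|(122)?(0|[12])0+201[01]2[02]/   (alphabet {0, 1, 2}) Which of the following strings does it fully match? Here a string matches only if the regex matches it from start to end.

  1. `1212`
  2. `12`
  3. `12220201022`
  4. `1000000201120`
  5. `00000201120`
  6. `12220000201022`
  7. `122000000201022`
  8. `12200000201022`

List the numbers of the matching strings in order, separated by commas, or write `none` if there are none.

1, 2, 3, 4, 5, 6, 7, 8

1 → match
2 → match
3 → match
4 → match
5 → match
6 → match
7 → match
8 → match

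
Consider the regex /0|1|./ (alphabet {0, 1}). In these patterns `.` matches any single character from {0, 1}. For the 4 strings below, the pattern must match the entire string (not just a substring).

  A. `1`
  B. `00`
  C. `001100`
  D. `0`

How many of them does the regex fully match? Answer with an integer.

2

A. `1` → match
B. `00` → no match
C. `001100` → no match
D. `0` → match
Total matched: 2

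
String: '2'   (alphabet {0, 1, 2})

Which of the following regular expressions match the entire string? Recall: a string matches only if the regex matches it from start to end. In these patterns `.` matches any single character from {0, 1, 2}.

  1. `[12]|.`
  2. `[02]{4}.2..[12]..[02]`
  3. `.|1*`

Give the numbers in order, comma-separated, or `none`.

1 → match
2 → no match
3 → match

1, 3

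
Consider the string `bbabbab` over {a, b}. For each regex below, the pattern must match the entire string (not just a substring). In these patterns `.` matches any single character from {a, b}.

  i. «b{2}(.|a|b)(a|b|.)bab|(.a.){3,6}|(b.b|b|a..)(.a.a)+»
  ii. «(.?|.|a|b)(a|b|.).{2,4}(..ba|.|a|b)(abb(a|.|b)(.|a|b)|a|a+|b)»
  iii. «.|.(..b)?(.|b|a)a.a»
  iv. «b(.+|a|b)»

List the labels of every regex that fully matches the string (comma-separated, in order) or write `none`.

i → match
ii → match
iii → no match
iv → match

i, ii, iv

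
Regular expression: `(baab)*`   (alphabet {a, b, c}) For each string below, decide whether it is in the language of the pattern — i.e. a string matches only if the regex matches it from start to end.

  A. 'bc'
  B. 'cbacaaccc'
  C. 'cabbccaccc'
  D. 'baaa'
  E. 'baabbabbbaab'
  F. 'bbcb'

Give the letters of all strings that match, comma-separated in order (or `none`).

A → no match
B → no match
C → no match
D → no match
E → no match
F → no match

none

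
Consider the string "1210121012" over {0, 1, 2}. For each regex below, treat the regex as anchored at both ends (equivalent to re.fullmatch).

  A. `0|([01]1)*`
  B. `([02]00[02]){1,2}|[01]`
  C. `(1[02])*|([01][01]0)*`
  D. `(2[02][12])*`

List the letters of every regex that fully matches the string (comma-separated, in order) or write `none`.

C

A → no match
B → no match
C → match
D → no match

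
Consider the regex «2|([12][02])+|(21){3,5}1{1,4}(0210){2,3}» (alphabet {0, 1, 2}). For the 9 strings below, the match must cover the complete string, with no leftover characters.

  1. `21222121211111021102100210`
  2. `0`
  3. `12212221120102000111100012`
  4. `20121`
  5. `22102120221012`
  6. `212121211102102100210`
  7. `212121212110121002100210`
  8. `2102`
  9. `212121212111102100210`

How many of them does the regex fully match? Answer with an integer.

1 → no match
2 → no match
3 → no match
4 → no match
5 → no match
6 → no match
7 → no match
8 → no match
9 → match
Total matched: 1

1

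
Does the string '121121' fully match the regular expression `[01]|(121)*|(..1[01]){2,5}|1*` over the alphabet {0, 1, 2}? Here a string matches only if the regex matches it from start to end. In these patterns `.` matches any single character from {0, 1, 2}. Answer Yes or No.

Yes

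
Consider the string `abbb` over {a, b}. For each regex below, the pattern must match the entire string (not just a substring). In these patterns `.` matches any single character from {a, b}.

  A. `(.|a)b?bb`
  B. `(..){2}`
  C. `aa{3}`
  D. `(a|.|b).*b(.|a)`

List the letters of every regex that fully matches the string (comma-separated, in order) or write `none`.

A → match
B → match
C → no match — must start with `aa`
D → match

A, B, D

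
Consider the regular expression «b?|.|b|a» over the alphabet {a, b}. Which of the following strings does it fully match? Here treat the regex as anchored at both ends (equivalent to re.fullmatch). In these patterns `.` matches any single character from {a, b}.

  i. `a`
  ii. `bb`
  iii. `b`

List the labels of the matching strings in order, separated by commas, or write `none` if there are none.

i, iii

i → match
ii → no match
iii → match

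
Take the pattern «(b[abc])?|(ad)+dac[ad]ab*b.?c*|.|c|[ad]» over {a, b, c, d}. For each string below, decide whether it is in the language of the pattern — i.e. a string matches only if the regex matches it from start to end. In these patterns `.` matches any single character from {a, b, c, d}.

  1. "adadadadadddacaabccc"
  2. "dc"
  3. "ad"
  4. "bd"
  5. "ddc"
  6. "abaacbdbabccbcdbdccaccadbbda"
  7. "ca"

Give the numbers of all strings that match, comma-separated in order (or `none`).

1 → no match
2 → no match
3 → no match
4 → no match
5 → no match
6 → no match
7 → no match

none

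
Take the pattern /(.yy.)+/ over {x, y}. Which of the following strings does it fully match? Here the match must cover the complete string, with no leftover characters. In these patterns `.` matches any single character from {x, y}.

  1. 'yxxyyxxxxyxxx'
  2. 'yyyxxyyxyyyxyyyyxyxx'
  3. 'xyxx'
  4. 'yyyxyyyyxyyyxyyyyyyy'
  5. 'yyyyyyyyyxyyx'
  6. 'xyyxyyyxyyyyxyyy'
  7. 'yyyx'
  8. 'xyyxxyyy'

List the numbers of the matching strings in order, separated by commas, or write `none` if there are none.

4, 6, 7, 8

1 → no match
2 → no match
3 → no match
4 → match
5 → no match
6 → match
7 → match
8 → match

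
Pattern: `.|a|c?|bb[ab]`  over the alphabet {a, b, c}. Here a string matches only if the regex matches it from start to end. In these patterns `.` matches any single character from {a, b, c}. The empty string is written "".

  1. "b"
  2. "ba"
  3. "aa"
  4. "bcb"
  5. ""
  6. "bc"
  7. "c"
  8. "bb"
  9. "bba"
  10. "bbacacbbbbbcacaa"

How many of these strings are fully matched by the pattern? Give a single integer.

4

1 → match
2 → no match
3 → no match
4 → no match
5 → match
6 → no match
7 → match
8 → no match
9 → match
10 → no match
Total matched: 4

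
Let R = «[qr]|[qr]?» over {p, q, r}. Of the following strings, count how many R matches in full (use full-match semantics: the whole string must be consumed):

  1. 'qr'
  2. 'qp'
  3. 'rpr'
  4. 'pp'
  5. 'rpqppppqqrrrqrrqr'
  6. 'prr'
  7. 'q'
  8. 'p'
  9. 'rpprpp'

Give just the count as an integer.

1

1. 'qr' → no match
2. 'qp' → no match
3. 'rpr' → no match
4. 'pp' → no match
5 → no match
6. 'prr' → no match
7. 'q' → match
8. 'p' → no match
9. 'rpprpp' → no match
Total matched: 1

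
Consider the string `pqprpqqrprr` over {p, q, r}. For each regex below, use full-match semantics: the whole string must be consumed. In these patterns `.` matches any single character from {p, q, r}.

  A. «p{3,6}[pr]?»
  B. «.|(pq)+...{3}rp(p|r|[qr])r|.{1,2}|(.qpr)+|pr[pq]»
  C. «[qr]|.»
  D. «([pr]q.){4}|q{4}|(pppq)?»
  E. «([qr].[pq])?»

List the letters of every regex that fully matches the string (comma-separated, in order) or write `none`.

B

A → no match
B → match
C → no match
D → no match
E → no match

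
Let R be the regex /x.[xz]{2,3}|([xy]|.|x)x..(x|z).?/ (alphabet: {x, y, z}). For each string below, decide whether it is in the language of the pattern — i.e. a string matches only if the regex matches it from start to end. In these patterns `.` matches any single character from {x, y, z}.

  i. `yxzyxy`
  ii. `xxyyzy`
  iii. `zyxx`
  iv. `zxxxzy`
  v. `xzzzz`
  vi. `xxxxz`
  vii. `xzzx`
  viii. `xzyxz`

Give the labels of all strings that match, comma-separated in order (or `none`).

i → match
ii → match
iii → no match
iv → match
v → match
vi → match
vii → match
viii → no match

i, ii, iv, v, vi, vii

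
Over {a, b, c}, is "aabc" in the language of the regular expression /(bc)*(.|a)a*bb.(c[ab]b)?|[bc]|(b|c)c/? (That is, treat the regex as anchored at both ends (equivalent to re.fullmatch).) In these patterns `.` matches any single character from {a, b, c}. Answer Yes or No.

No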